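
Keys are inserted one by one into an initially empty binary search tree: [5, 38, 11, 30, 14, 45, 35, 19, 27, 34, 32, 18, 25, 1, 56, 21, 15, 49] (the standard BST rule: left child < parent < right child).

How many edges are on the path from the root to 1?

1

5: root
38: right child of 5 (depth 1)
11: left child of 38 (depth 2)
30: right child of 11 (depth 3)
14: left child of 30 (depth 4)
45: right child of 38 (depth 2)
35: right child of 30 (depth 4)
19: right child of 14 (depth 5)
27: right child of 19 (depth 6)
34: left child of 35 (depth 5)
32: left child of 34 (depth 6)
18: left child of 19 (depth 6)
25: left child of 27 (depth 7)
1: left child of 5 (depth 1)
56: right child of 45 (depth 3)
21: left child of 25 (depth 8)
15: left child of 18 (depth 7)
49: left child of 56 (depth 4)

Path to 1: 5 → 1, which is 1 edge.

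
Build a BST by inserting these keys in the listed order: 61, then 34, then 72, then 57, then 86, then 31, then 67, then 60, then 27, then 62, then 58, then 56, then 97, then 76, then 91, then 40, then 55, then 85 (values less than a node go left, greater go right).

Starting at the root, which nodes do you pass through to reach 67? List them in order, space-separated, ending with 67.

Insert 61: tree is empty, so 61 becomes the root.
Insert 34: 34 < 61 → go left. Place as left child of 61.
Insert 72: 72 > 61 → go right. Place as right child of 61.
Insert 57: 57 < 61 → go left; 57 > 34 → go right. Place as right child of 34.
Insert 86: 86 > 61 → go right; 86 > 72 → go right. Place as right child of 72.
Insert 31: 31 < 61 → go left; 31 < 34 → go left. Place as left child of 34.
Insert 67: 67 > 61 → go right; 67 < 72 → go left. Place as left child of 72.
Insert 60: 60 < 61 → go left; 60 > 34 → go right; 60 > 57 → go right. Place as right child of 57.
Insert 27: 27 < 61 → go left; 27 < 34 → go left; 27 < 31 → go left. Place as left child of 31.
Insert 62: 62 > 61 → go right; 62 < 72 → go left; 62 < 67 → go left. Place as left child of 67.
Insert 58: 58 < 61 → go left; 58 > 34 → go right; 58 > 57 → go right; 58 < 60 → go left. Place as left child of 60.
Insert 56: 56 < 61 → go left; 56 > 34 → go right; 56 < 57 → go left. Place as left child of 57.
Insert 97: 97 > 61 → go right; 97 > 72 → go right; 97 > 86 → go right. Place as right child of 86.
Insert 76: 76 > 61 → go right; 76 > 72 → go right; 76 < 86 → go left. Place as left child of 86.
Insert 91: 91 > 61 → go right; 91 > 72 → go right; 91 > 86 → go right; 91 < 97 → go left. Place as left child of 97.
Insert 40: 40 < 61 → go left; 40 > 34 → go right; 40 < 57 → go left; 40 < 56 → go left. Place as left child of 56.
Insert 55: 55 < 61 → go left; 55 > 34 → go right; 55 < 57 → go left; 55 < 56 → go left; 55 > 40 → go right. Place as right child of 40.
Insert 85: 85 > 61 → go right; 85 > 72 → go right; 85 < 86 → go left; 85 > 76 → go right. Place as right child of 76.

61 72 67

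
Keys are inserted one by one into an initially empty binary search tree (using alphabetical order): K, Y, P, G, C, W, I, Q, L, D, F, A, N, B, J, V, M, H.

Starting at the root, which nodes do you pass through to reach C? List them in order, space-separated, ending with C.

Insert K: tree is empty, so K becomes the root.
Insert Y: Y > K → go right. Place as right child of K.
Insert P: P > K → go right; P < Y → go left. Place as left child of Y.
Insert G: G < K → go left. Place as left child of K.
Insert C: C < K → go left; C < G → go left. Place as left child of G.
Insert W: W > K → go right; W < Y → go left; W > P → go right. Place as right child of P.
Insert I: I < K → go left; I > G → go right. Place as right child of G.
Insert Q: Q > K → go right; Q < Y → go left; Q > P → go right; Q < W → go left. Place as left child of W.
Insert L: L > K → go right; L < Y → go left; L < P → go left. Place as left child of P.
Insert D: D < K → go left; D < G → go left; D > C → go right. Place as right child of C.
Insert F: F < K → go left; F < G → go left; F > C → go right; F > D → go right. Place as right child of D.
Insert A: A < K → go left; A < G → go left; A < C → go left. Place as left child of C.
Insert N: N > K → go right; N < Y → go left; N < P → go left; N > L → go right. Place as right child of L.
Insert B: B < K → go left; B < G → go left; B < C → go left; B > A → go right. Place as right child of A.
Insert J: J < K → go left; J > G → go right; J > I → go right. Place as right child of I.
Insert V: V > K → go right; V < Y → go left; V > P → go right; V < W → go left; V > Q → go right. Place as right child of Q.
Insert M: M > K → go right; M < Y → go left; M < P → go left; M > L → go right; M < N → go left. Place as left child of N.
Insert H: H < K → go left; H > G → go right; H < I → go left. Place as left child of I.

K G C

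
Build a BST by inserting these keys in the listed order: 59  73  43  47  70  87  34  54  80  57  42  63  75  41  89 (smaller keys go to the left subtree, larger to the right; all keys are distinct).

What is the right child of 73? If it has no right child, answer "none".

Insert 59: tree is empty, so 59 becomes the root.
Insert 73: 73 > 59 → go right. Place as right child of 59.
Insert 43: 43 < 59 → go left. Place as left child of 59.
Insert 47: 47 < 59 → go left; 47 > 43 → go right. Place as right child of 43.
Insert 70: 70 > 59 → go right; 70 < 73 → go left. Place as left child of 73.
Insert 87: 87 > 59 → go right; 87 > 73 → go right. Place as right child of 73.
Insert 34: 34 < 59 → go left; 34 < 43 → go left. Place as left child of 43.
Insert 54: 54 < 59 → go left; 54 > 43 → go right; 54 > 47 → go right. Place as right child of 47.
Insert 80: 80 > 59 → go right; 80 > 73 → go right; 80 < 87 → go left. Place as left child of 87.
Insert 57: 57 < 59 → go left; 57 > 43 → go right; 57 > 47 → go right; 57 > 54 → go right. Place as right child of 54.
Insert 42: 42 < 59 → go left; 42 < 43 → go left; 42 > 34 → go right. Place as right child of 34.
Insert 63: 63 > 59 → go right; 63 < 73 → go left; 63 < 70 → go left. Place as left child of 70.
Insert 75: 75 > 59 → go right; 75 > 73 → go right; 75 < 87 → go left; 75 < 80 → go left. Place as left child of 80.
Insert 41: 41 < 59 → go left; 41 < 43 → go left; 41 > 34 → go right; 41 < 42 → go left. Place as left child of 42.
Insert 89: 89 > 59 → go right; 89 > 73 → go right; 89 > 87 → go right. Place as right child of 87.

87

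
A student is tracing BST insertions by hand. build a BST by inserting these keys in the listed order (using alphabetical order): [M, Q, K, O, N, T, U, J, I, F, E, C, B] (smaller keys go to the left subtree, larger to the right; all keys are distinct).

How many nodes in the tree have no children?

3

M: root
Q: right child of M (depth 1)
K: left child of M (depth 1)
O: left child of Q (depth 2)
N: left child of O (depth 3)
T: right child of Q (depth 2)
U: right child of T (depth 3)
J: left child of K (depth 2)
I: left child of J (depth 3)
F: left child of I (depth 4)
E: left child of F (depth 5)
C: left child of E (depth 6)
B: left child of C (depth 7)

Leaves: B, N, U — 3 in total.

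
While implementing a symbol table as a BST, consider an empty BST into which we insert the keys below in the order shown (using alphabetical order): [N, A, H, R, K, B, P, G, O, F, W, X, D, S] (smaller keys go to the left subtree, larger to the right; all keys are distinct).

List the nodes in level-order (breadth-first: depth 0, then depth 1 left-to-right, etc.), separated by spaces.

N A R H P W B K O S X G F D

N: root
A: left child of N (depth 1)
H: right child of A (depth 2)
R: right child of N (depth 1)
K: right child of H (depth 3)
B: left child of H (depth 3)
P: left child of R (depth 2)
G: right child of B (depth 4)
O: left child of P (depth 3)
F: left child of G (depth 5)
W: right child of R (depth 2)
X: right child of W (depth 3)
D: left child of F (depth 6)
S: left child of W (depth 3)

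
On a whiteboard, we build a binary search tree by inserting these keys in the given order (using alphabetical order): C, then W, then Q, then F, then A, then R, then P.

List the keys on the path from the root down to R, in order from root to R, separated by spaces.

C W Q R

Insert C: tree is empty, so C becomes the root.
Insert W: W > C → go right. Place as right child of C.
Insert Q: Q > C → go right; Q < W → go left. Place as left child of W.
Insert F: F > C → go right; F < W → go left; F < Q → go left. Place as left child of Q.
Insert A: A < C → go left. Place as left child of C.
Insert R: R > C → go right; R < W → go left; R > Q → go right. Place as right child of Q.
Insert P: P > C → go right; P < W → go left; P < Q → go left; P > F → go right. Place as right child of F.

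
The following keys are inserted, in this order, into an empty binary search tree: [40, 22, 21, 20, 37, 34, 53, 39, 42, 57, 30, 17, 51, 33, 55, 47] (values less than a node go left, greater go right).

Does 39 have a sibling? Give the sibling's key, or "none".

34

40: root
22: left child of 40 (depth 1)
21: left child of 22 (depth 2)
20: left child of 21 (depth 3)
37: right child of 22 (depth 2)
34: left child of 37 (depth 3)
53: right child of 40 (depth 1)
39: right child of 37 (depth 3)
42: left child of 53 (depth 2)
57: right child of 53 (depth 2)
30: left child of 34 (depth 4)
17: left child of 20 (depth 4)
51: right child of 42 (depth 3)
33: right child of 30 (depth 5)
55: left child of 57 (depth 3)
47: left child of 51 (depth 4)

39's parent is 37; the other child of 37 is 34.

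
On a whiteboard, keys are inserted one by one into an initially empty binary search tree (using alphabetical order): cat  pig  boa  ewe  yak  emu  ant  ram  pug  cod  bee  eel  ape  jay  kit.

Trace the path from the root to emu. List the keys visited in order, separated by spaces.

cat pig ewe emu

Insert cat: tree is empty, so cat becomes the root.
Insert pig: pig > cat → go right. Place as right child of cat.
Insert boa: boa < cat → go left. Place as left child of cat.
Insert ewe: ewe > cat → go right; ewe < pig → go left. Place as left child of pig.
Insert yak: yak > cat → go right; yak > pig → go right. Place as right child of pig.
Insert emu: emu > cat → go right; emu < pig → go left; emu < ewe → go left. Place as left child of ewe.
Insert ant: ant < cat → go left; ant < boa → go left. Place as left child of boa.
Insert ram: ram > cat → go right; ram > pig → go right; ram < yak → go left. Place as left child of yak.
Insert pug: pug > cat → go right; pug > pig → go right; pug < yak → go left; pug < ram → go left. Place as left child of ram.
Insert cod: cod > cat → go right; cod < pig → go left; cod < ewe → go left; cod < emu → go left. Place as left child of emu.
Insert bee: bee < cat → go left; bee < boa → go left; bee > ant → go right. Place as right child of ant.
Insert eel: eel > cat → go right; eel < pig → go left; eel < ewe → go left; eel < emu → go left; eel > cod → go right. Place as right child of cod.
Insert ape: ape < cat → go left; ape < boa → go left; ape > ant → go right; ape < bee → go left. Place as left child of bee.
Insert jay: jay > cat → go right; jay < pig → go left; jay > ewe → go right. Place as right child of ewe.
Insert kit: kit > cat → go right; kit < pig → go left; kit > ewe → go right; kit > jay → go right. Place as right child of jay.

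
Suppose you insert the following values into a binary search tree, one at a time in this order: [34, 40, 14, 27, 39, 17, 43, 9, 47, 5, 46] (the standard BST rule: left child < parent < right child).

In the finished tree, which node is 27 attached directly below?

14

34: root
40: right child of 34 (depth 1)
14: left child of 34 (depth 1)
27: right child of 14 (depth 2)
39: left child of 40 (depth 2)
17: left child of 27 (depth 3)
43: right child of 40 (depth 2)
9: left child of 14 (depth 2)
47: right child of 43 (depth 3)
5: left child of 9 (depth 3)
46: left child of 47 (depth 4)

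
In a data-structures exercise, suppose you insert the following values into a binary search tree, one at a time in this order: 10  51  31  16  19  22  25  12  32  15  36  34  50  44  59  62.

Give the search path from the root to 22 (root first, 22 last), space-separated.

10 51 31 16 19 22

Resulting structure (node: left, right):
  10: L=–, R=51
  51: L=31, R=59
  31: L=16, R=32
  16: L=12, R=19
  19: L=–, R=22
  22: L=–, R=25
  25: L=–, R=–
  12: L=–, R=15
  32: L=–, R=36
  15: L=–, R=–
  36: L=34, R=50
  34: L=–, R=–
  50: L=44, R=–
  44: L=–, R=–
  59: L=–, R=62
  62: L=–, R=–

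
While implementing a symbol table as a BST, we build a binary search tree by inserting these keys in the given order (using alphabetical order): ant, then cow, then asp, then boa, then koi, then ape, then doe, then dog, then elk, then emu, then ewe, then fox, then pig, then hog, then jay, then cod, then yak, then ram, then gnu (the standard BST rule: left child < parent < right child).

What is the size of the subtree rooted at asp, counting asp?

4

ant: root
cow: right child of ant (depth 1)
asp: left child of cow (depth 2)
boa: right child of asp (depth 3)
koi: right child of cow (depth 2)
ape: left child of asp (depth 3)
doe: left child of koi (depth 3)
dog: right child of doe (depth 4)
elk: right child of dog (depth 5)
emu: right child of elk (depth 6)
ewe: right child of emu (depth 7)
fox: right child of ewe (depth 8)
pig: right child of koi (depth 3)
hog: right child of fox (depth 9)
jay: right child of hog (depth 10)
cod: right child of boa (depth 4)
yak: right child of pig (depth 4)
ram: left child of yak (depth 5)
gnu: left child of hog (depth 10)

Subtree rooted at asp contains: asp, ape, boa, cod — 4 nodes.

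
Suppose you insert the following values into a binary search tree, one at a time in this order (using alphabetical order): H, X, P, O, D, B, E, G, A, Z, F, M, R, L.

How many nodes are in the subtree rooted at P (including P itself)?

H: root
X: right child of H (depth 1)
P: left child of X (depth 2)
O: left child of P (depth 3)
D: left child of H (depth 1)
B: left child of D (depth 2)
E: right child of D (depth 2)
G: right child of E (depth 3)
A: left child of B (depth 3)
Z: right child of X (depth 2)
F: left child of G (depth 4)
M: left child of O (depth 4)
R: right child of P (depth 3)
L: left child of M (depth 5)

Subtree rooted at P contains: P, O, M, L, R — 5 nodes.

5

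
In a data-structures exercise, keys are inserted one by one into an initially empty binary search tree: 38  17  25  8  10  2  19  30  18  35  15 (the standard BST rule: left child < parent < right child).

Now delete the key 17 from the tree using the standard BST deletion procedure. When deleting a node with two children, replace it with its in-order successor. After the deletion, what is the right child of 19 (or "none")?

none

Resulting structure (node: left, right):
  38: L=17, R=–
  17: L=8, R=25
  25: L=19, R=30
  8: L=2, R=10
  10: L=–, R=15
  2: L=–, R=–
  19: L=18, R=–
  30: L=–, R=35
  18: L=–, R=–
  35: L=–, R=–
  15: L=–, R=–

Delete 17 (two children — replace with in-order successor).
After deletion, 19's right child: none.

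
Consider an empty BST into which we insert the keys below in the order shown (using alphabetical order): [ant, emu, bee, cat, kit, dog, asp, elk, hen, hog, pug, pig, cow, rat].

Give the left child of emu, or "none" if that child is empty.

bee

Insert ant: tree is empty, so ant becomes the root.
Insert emu: emu > ant → go right. Place as right child of ant.
Insert bee: bee > ant → go right; bee < emu → go left. Place as left child of emu.
Insert cat: cat > ant → go right; cat < emu → go left; cat > bee → go right. Place as right child of bee.
Insert kit: kit > ant → go right; kit > emu → go right. Place as right child of emu.
Insert dog: dog > ant → go right; dog < emu → go left; dog > bee → go right; dog > cat → go right. Place as right child of cat.
Insert asp: asp > ant → go right; asp < emu → go left; asp < bee → go left. Place as left child of bee.
Insert elk: elk > ant → go right; elk < emu → go left; elk > bee → go right; elk > cat → go right; elk > dog → go right. Place as right child of dog.
Insert hen: hen > ant → go right; hen > emu → go right; hen < kit → go left. Place as left child of kit.
Insert hog: hog > ant → go right; hog > emu → go right; hog < kit → go left; hog > hen → go right. Place as right child of hen.
Insert pug: pug > ant → go right; pug > emu → go right; pug > kit → go right. Place as right child of kit.
Insert pig: pig > ant → go right; pig > emu → go right; pig > kit → go right; pig < pug → go left. Place as left child of pug.
Insert cow: cow > ant → go right; cow < emu → go left; cow > bee → go right; cow > cat → go right; cow < dog → go left. Place as left child of dog.
Insert rat: rat > ant → go right; rat > emu → go right; rat > kit → go right; rat > pug → go right. Place as right child of pug.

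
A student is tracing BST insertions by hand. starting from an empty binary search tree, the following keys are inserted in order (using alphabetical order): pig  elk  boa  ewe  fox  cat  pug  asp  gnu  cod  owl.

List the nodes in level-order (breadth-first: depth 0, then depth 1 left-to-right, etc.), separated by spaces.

pig elk pug boa ewe asp cat fox cod gnu owl

Insert pig: tree is empty, so pig becomes the root.
Insert elk: elk < pig → go left. Place as left child of pig.
Insert boa: boa < pig → go left; boa < elk → go left. Place as left child of elk.
Insert ewe: ewe < pig → go left; ewe > elk → go right. Place as right child of elk.
Insert fox: fox < pig → go left; fox > elk → go right; fox > ewe → go right. Place as right child of ewe.
Insert cat: cat < pig → go left; cat < elk → go left; cat > boa → go right. Place as right child of boa.
Insert pug: pug > pig → go right. Place as right child of pig.
Insert asp: asp < pig → go left; asp < elk → go left; asp < boa → go left. Place as left child of boa.
Insert gnu: gnu < pig → go left; gnu > elk → go right; gnu > ewe → go right; gnu > fox → go right. Place as right child of fox.
Insert cod: cod < pig → go left; cod < elk → go left; cod > boa → go right; cod > cat → go right. Place as right child of cat.
Insert owl: owl < pig → go left; owl > elk → go right; owl > ewe → go right; owl > fox → go right; owl > gnu → go right. Place as right child of gnu.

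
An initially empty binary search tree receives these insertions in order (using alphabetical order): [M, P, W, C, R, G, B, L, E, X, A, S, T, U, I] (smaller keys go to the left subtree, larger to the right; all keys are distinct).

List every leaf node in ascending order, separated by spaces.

A E I U X

M: root
P: right child of M (depth 1)
W: right child of P (depth 2)
C: left child of M (depth 1)
R: left child of W (depth 3)
G: right child of C (depth 2)
B: left child of C (depth 2)
L: right child of G (depth 3)
E: left child of G (depth 3)
X: right child of W (depth 3)
A: left child of B (depth 3)
S: right child of R (depth 4)
T: right child of S (depth 5)
U: right child of T (depth 6)
I: left child of L (depth 4)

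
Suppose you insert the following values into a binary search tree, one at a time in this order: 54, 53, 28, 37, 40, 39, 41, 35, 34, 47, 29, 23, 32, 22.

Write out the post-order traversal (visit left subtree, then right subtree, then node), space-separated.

Resulting structure (node: left, right):
  54: L=53, R=–
  53: L=28, R=–
  28: L=23, R=37
  37: L=35, R=40
  40: L=39, R=41
  39: L=–, R=–
  41: L=–, R=47
  35: L=34, R=–
  34: L=29, R=–
  47: L=–, R=–
  29: L=–, R=32
  23: L=22, R=–
  32: L=–, R=–
  22: L=–, R=–

22 23 32 29 34 35 39 47 41 40 37 28 53 54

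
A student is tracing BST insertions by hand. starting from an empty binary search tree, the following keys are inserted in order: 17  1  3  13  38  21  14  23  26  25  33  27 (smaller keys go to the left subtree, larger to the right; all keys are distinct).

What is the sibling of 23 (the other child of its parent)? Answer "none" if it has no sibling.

none

Insert 17: tree is empty, so 17 becomes the root.
Insert 1: 1 < 17 → go left. Place as left child of 17.
Insert 3: 3 < 17 → go left; 3 > 1 → go right. Place as right child of 1.
Insert 13: 13 < 17 → go left; 13 > 1 → go right; 13 > 3 → go right. Place as right child of 3.
Insert 38: 38 > 17 → go right. Place as right child of 17.
Insert 21: 21 > 17 → go right; 21 < 38 → go left. Place as left child of 38.
Insert 14: 14 < 17 → go left; 14 > 1 → go right; 14 > 3 → go right; 14 > 13 → go right. Place as right child of 13.
Insert 23: 23 > 17 → go right; 23 < 38 → go left; 23 > 21 → go right. Place as right child of 21.
Insert 26: 26 > 17 → go right; 26 < 38 → go left; 26 > 21 → go right; 26 > 23 → go right. Place as right child of 23.
Insert 25: 25 > 17 → go right; 25 < 38 → go left; 25 > 21 → go right; 25 > 23 → go right; 25 < 26 → go left. Place as left child of 26.
Insert 33: 33 > 17 → go right; 33 < 38 → go left; 33 > 21 → go right; 33 > 23 → go right; 33 > 26 → go right. Place as right child of 26.
Insert 27: 27 > 17 → go right; 27 < 38 → go left; 27 > 21 → go right; 27 > 23 → go right; 27 > 26 → go right; 27 < 33 → go left. Place as left child of 33.

23's parent is 21, which has only one child.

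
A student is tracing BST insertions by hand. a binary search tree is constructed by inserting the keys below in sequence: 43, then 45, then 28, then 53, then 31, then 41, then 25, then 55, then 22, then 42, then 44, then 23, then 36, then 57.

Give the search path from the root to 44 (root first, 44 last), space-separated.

43 45 44

Insert 43: tree is empty, so 43 becomes the root.
Insert 45: 45 > 43 → go right. Place as right child of 43.
Insert 28: 28 < 43 → go left. Place as left child of 43.
Insert 53: 53 > 43 → go right; 53 > 45 → go right. Place as right child of 45.
Insert 31: 31 < 43 → go left; 31 > 28 → go right. Place as right child of 28.
Insert 41: 41 < 43 → go left; 41 > 28 → go right; 41 > 31 → go right. Place as right child of 31.
Insert 25: 25 < 43 → go left; 25 < 28 → go left. Place as left child of 28.
Insert 55: 55 > 43 → go right; 55 > 45 → go right; 55 > 53 → go right. Place as right child of 53.
Insert 22: 22 < 43 → go left; 22 < 28 → go left; 22 < 25 → go left. Place as left child of 25.
Insert 42: 42 < 43 → go left; 42 > 28 → go right; 42 > 31 → go right; 42 > 41 → go right. Place as right child of 41.
Insert 44: 44 > 43 → go right; 44 < 45 → go left. Place as left child of 45.
Insert 23: 23 < 43 → go left; 23 < 28 → go left; 23 < 25 → go left; 23 > 22 → go right. Place as right child of 22.
Insert 36: 36 < 43 → go left; 36 > 28 → go right; 36 > 31 → go right; 36 < 41 → go left. Place as left child of 41.
Insert 57: 57 > 43 → go right; 57 > 45 → go right; 57 > 53 → go right; 57 > 55 → go right. Place as right child of 55.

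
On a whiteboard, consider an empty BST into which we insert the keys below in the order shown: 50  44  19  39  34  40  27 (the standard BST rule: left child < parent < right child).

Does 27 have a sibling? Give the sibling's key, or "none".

none

Insert 50: tree is empty, so 50 becomes the root.
Insert 44: 44 < 50 → go left. Place as left child of 50.
Insert 19: 19 < 50 → go left; 19 < 44 → go left. Place as left child of 44.
Insert 39: 39 < 50 → go left; 39 < 44 → go left; 39 > 19 → go right. Place as right child of 19.
Insert 34: 34 < 50 → go left; 34 < 44 → go left; 34 > 19 → go right; 34 < 39 → go left. Place as left child of 39.
Insert 40: 40 < 50 → go left; 40 < 44 → go left; 40 > 19 → go right; 40 > 39 → go right. Place as right child of 39.
Insert 27: 27 < 50 → go left; 27 < 44 → go left; 27 > 19 → go right; 27 < 39 → go left; 27 < 34 → go left. Place as left child of 34.

27's parent is 34, which has only one child.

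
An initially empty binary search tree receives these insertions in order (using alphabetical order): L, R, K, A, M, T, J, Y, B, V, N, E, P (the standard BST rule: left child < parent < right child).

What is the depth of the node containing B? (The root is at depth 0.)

Resulting structure (node: left, right):
  L: L=K, R=R
  R: L=M, R=T
  K: L=A, R=–
  A: L=–, R=J
  M: L=–, R=N
  T: L=–, R=Y
  J: L=B, R=–
  Y: L=V, R=–
  B: L=–, R=E
  V: L=–, R=–
  N: L=–, R=P
  E: L=–, R=–
  P: L=–, R=–

Path to B: L → K → A → J → B, which is 4 edges.

4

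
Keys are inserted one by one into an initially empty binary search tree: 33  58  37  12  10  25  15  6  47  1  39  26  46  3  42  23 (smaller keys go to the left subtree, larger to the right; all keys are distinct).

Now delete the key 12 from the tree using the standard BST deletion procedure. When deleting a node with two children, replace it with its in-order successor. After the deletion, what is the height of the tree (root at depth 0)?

Insert 33: tree is empty, so 33 becomes the root.
Insert 58: 58 > 33 → go right. Place as right child of 33.
Insert 37: 37 > 33 → go right; 37 < 58 → go left. Place as left child of 58.
Insert 12: 12 < 33 → go left. Place as left child of 33.
Insert 10: 10 < 33 → go left; 10 < 12 → go left. Place as left child of 12.
Insert 25: 25 < 33 → go left; 25 > 12 → go right. Place as right child of 12.
Insert 15: 15 < 33 → go left; 15 > 12 → go right; 15 < 25 → go left. Place as left child of 25.
Insert 6: 6 < 33 → go left; 6 < 12 → go left; 6 < 10 → go left. Place as left child of 10.
Insert 47: 47 > 33 → go right; 47 < 58 → go left; 47 > 37 → go right. Place as right child of 37.
Insert 1: 1 < 33 → go left; 1 < 12 → go left; 1 < 10 → go left; 1 < 6 → go left. Place as left child of 6.
Insert 39: 39 > 33 → go right; 39 < 58 → go left; 39 > 37 → go right; 39 < 47 → go left. Place as left child of 47.
Insert 26: 26 < 33 → go left; 26 > 12 → go right; 26 > 25 → go right. Place as right child of 25.
Insert 46: 46 > 33 → go right; 46 < 58 → go left; 46 > 37 → go right; 46 < 47 → go left; 46 > 39 → go right. Place as right child of 39.
Insert 3: 3 < 33 → go left; 3 < 12 → go left; 3 < 10 → go left; 3 < 6 → go left; 3 > 1 → go right. Place as right child of 1.
Insert 42: 42 > 33 → go right; 42 < 58 → go left; 42 > 37 → go right; 42 < 47 → go left; 42 > 39 → go right; 42 < 46 → go left. Place as left child of 46.
Insert 23: 23 < 33 → go left; 23 > 12 → go right; 23 < 25 → go left; 23 > 15 → go right. Place as right child of 15.

Delete 12 (two children — replace with in-order successor).
After deletion, deepest node is 42 at depth 6.

6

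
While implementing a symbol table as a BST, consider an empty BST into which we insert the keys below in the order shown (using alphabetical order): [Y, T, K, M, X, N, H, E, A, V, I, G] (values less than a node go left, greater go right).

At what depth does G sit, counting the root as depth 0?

Y: root
T: left child of Y (depth 1)
K: left child of T (depth 2)
M: right child of K (depth 3)
X: right child of T (depth 2)
N: right child of M (depth 4)
H: left child of K (depth 3)
E: left child of H (depth 4)
A: left child of E (depth 5)
V: left child of X (depth 3)
I: right child of H (depth 4)
G: right child of E (depth 5)

Path to G: Y → T → K → H → E → G, which is 5 edges.

5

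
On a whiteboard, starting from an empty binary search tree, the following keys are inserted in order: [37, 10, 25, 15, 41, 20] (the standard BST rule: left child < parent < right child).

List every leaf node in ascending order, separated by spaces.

Resulting structure (node: left, right):
  37: L=10, R=41
  10: L=–, R=25
  25: L=15, R=–
  15: L=–, R=20
  41: L=–, R=–
  20: L=–, R=–

20 41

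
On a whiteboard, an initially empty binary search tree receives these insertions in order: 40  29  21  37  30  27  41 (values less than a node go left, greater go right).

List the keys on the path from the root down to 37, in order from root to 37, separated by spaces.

40: root
29: left child of 40 (depth 1)
21: left child of 29 (depth 2)
37: right child of 29 (depth 2)
30: left child of 37 (depth 3)
27: right child of 21 (depth 3)
41: right child of 40 (depth 1)

40 29 37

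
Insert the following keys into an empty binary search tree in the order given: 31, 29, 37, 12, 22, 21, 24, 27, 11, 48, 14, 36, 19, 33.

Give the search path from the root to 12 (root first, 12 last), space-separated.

31 29 12

Insert 31: tree is empty, so 31 becomes the root.
Insert 29: 29 < 31 → go left. Place as left child of 31.
Insert 37: 37 > 31 → go right. Place as right child of 31.
Insert 12: 12 < 31 → go left; 12 < 29 → go left. Place as left child of 29.
Insert 22: 22 < 31 → go left; 22 < 29 → go left; 22 > 12 → go right. Place as right child of 12.
Insert 21: 21 < 31 → go left; 21 < 29 → go left; 21 > 12 → go right; 21 < 22 → go left. Place as left child of 22.
Insert 24: 24 < 31 → go left; 24 < 29 → go left; 24 > 12 → go right; 24 > 22 → go right. Place as right child of 22.
Insert 27: 27 < 31 → go left; 27 < 29 → go left; 27 > 12 → go right; 27 > 22 → go right; 27 > 24 → go right. Place as right child of 24.
Insert 11: 11 < 31 → go left; 11 < 29 → go left; 11 < 12 → go left. Place as left child of 12.
Insert 48: 48 > 31 → go right; 48 > 37 → go right. Place as right child of 37.
Insert 14: 14 < 31 → go left; 14 < 29 → go left; 14 > 12 → go right; 14 < 22 → go left; 14 < 21 → go left. Place as left child of 21.
Insert 36: 36 > 31 → go right; 36 < 37 → go left. Place as left child of 37.
Insert 19: 19 < 31 → go left; 19 < 29 → go left; 19 > 12 → go right; 19 < 22 → go left; 19 < 21 → go left; 19 > 14 → go right. Place as right child of 14.
Insert 33: 33 > 31 → go right; 33 < 37 → go left; 33 < 36 → go left. Place as left child of 36.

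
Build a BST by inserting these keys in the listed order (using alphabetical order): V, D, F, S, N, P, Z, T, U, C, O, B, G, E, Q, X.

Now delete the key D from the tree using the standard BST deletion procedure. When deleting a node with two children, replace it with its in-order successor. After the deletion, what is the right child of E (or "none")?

V: root
D: left child of V (depth 1)
F: right child of D (depth 2)
S: right child of F (depth 3)
N: left child of S (depth 4)
P: right child of N (depth 5)
Z: right child of V (depth 1)
T: right child of S (depth 4)
U: right child of T (depth 5)
C: left child of D (depth 2)
O: left child of P (depth 6)
B: left child of C (depth 3)
G: left child of N (depth 5)
E: left child of F (depth 3)
Q: right child of P (depth 6)
X: left child of Z (depth 2)

Delete D (two children — replace with in-order successor).
After deletion, E's right child: F.

F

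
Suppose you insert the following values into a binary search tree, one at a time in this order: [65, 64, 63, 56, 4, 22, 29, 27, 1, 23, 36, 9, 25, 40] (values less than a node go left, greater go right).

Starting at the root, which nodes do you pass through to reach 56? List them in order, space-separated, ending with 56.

65 64 63 56

Resulting structure (node: left, right):
  65: L=64, R=–
  64: L=63, R=–
  63: L=56, R=–
  56: L=4, R=–
  4: L=1, R=22
  22: L=9, R=29
  29: L=27, R=36
  27: L=23, R=–
  1: L=–, R=–
  23: L=–, R=25
  36: L=–, R=40
  9: L=–, R=–
  25: L=–, R=–
  40: L=–, R=–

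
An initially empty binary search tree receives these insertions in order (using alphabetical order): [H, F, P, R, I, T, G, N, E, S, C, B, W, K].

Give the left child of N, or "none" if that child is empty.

K

Insert H: tree is empty, so H becomes the root.
Insert F: F < H → go left. Place as left child of H.
Insert P: P > H → go right. Place as right child of H.
Insert R: R > H → go right; R > P → go right. Place as right child of P.
Insert I: I > H → go right; I < P → go left. Place as left child of P.
Insert T: T > H → go right; T > P → go right; T > R → go right. Place as right child of R.
Insert G: G < H → go left; G > F → go right. Place as right child of F.
Insert N: N > H → go right; N < P → go left; N > I → go right. Place as right child of I.
Insert E: E < H → go left; E < F → go left. Place as left child of F.
Insert S: S > H → go right; S > P → go right; S > R → go right; S < T → go left. Place as left child of T.
Insert C: C < H → go left; C < F → go left; C < E → go left. Place as left child of E.
Insert B: B < H → go left; B < F → go left; B < E → go left; B < C → go left. Place as left child of C.
Insert W: W > H → go right; W > P → go right; W > R → go right; W > T → go right. Place as right child of T.
Insert K: K > H → go right; K < P → go left; K > I → go right; K < N → go left. Place as left child of N.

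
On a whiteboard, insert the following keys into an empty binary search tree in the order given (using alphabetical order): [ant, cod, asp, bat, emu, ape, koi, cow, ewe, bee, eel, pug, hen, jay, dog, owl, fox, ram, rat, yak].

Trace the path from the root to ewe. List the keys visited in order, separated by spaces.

ant cod emu koi ewe

ant: root
cod: right child of ant (depth 1)
asp: left child of cod (depth 2)
bat: right child of asp (depth 3)
emu: right child of cod (depth 2)
ape: left child of asp (depth 3)
koi: right child of emu (depth 3)
cow: left child of emu (depth 3)
ewe: left child of koi (depth 4)
bee: right child of bat (depth 4)
eel: right child of cow (depth 4)
pug: right child of koi (depth 4)
hen: right child of ewe (depth 5)
jay: right child of hen (depth 6)
dog: left child of eel (depth 5)
owl: left child of pug (depth 5)
fox: left child of hen (depth 6)
ram: right child of pug (depth 5)
rat: right child of ram (depth 6)
yak: right child of rat (depth 7)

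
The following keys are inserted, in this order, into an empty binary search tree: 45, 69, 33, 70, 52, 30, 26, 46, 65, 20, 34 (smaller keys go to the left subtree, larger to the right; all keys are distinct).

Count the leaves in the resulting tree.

Resulting structure (node: left, right):
  45: L=33, R=69
  69: L=52, R=70
  33: L=30, R=34
  70: L=–, R=–
  52: L=46, R=65
  30: L=26, R=–
  26: L=20, R=–
  46: L=–, R=–
  65: L=–, R=–
  20: L=–, R=–
  34: L=–, R=–

Leaves: 20, 34, 46, 65, 70 — 5 in total.

5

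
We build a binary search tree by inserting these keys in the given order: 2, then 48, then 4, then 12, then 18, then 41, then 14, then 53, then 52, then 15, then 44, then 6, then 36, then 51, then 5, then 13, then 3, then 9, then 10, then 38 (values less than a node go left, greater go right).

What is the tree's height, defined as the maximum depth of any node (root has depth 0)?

2: root
48: right child of 2 (depth 1)
4: left child of 48 (depth 2)
12: right child of 4 (depth 3)
18: right child of 12 (depth 4)
41: right child of 18 (depth 5)
14: left child of 18 (depth 5)
53: right child of 48 (depth 2)
52: left child of 53 (depth 3)
15: right child of 14 (depth 6)
44: right child of 41 (depth 6)
6: left child of 12 (depth 4)
36: left child of 41 (depth 6)
51: left child of 52 (depth 4)
5: left child of 6 (depth 5)
13: left child of 14 (depth 6)
3: left child of 4 (depth 3)
9: right child of 6 (depth 5)
10: right child of 9 (depth 6)
38: right child of 36 (depth 7)

The deepest node is 38 at depth 7.

7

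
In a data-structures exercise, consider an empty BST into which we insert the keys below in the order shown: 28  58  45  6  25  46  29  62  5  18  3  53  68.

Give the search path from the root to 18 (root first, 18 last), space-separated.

28: root
58: right child of 28 (depth 1)
45: left child of 58 (depth 2)
6: left child of 28 (depth 1)
25: right child of 6 (depth 2)
46: right child of 45 (depth 3)
29: left child of 45 (depth 3)
62: right child of 58 (depth 2)
5: left child of 6 (depth 2)
18: left child of 25 (depth 3)
3: left child of 5 (depth 3)
53: right child of 46 (depth 4)
68: right child of 62 (depth 3)

28 6 25 18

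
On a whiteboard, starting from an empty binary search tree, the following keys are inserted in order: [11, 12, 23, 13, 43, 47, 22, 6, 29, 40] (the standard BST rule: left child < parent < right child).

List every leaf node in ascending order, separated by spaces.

6 22 40 47

Resulting structure (node: left, right):
  11: L=6, R=12
  12: L=–, R=23
  23: L=13, R=43
  13: L=–, R=22
  43: L=29, R=47
  47: L=–, R=–
  22: L=–, R=–
  6: L=–, R=–
  29: L=–, R=40
  40: L=–, R=–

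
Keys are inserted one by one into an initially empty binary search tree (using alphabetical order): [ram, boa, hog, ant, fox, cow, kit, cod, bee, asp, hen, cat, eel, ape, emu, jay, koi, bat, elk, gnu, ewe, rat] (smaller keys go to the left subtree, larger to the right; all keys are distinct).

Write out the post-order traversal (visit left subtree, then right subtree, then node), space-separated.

ram: root
boa: left child of ram (depth 1)
hog: right child of boa (depth 2)
ant: left child of boa (depth 2)
fox: left child of hog (depth 3)
cow: left child of fox (depth 4)
kit: right child of hog (depth 3)
cod: left child of cow (depth 5)
bee: right child of ant (depth 3)
asp: left child of bee (depth 4)
hen: right child of fox (depth 4)
cat: left child of cod (depth 6)
eel: right child of cow (depth 5)
ape: left child of asp (depth 5)
emu: right child of eel (depth 6)
jay: left child of kit (depth 4)
koi: right child of kit (depth 4)
bat: right child of asp (depth 5)
elk: left child of emu (depth 7)
gnu: left child of hen (depth 5)
ewe: right child of emu (depth 7)
rat: right child of ram (depth 1)

ape bat asp bee ant cat cod elk ewe emu eel cow gnu hen fox jay koi kit hog boa rat ram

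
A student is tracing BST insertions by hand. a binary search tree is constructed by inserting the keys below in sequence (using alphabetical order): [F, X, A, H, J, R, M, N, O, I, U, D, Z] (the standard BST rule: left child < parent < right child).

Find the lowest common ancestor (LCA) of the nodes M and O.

M

F: root
X: right child of F (depth 1)
A: left child of F (depth 1)
H: left child of X (depth 2)
J: right child of H (depth 3)
R: right child of J (depth 4)
M: left child of R (depth 5)
N: right child of M (depth 6)
O: right child of N (depth 7)
I: left child of J (depth 4)
U: right child of R (depth 5)
D: right child of A (depth 2)
Z: right child of X (depth 2)

Path to M: F → X → H → J → R → M
Path to O: F → X → H → J → R → M → N → O
M lies on both paths and is an ancestor of the other node.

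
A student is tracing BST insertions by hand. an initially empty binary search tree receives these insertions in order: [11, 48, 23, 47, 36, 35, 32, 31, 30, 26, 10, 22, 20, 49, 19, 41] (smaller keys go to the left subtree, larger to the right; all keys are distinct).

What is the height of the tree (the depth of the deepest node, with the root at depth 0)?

9

11: root
48: right child of 11 (depth 1)
23: left child of 48 (depth 2)
47: right child of 23 (depth 3)
36: left child of 47 (depth 4)
35: left child of 36 (depth 5)
32: left child of 35 (depth 6)
31: left child of 32 (depth 7)
30: left child of 31 (depth 8)
26: left child of 30 (depth 9)
10: left child of 11 (depth 1)
22: left child of 23 (depth 3)
20: left child of 22 (depth 4)
49: right child of 48 (depth 2)
19: left child of 20 (depth 5)
41: right child of 36 (depth 5)

The deepest node is 26 at depth 9.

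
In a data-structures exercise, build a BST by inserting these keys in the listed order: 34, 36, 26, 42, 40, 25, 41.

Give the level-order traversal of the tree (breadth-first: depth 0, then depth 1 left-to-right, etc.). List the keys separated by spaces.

Insert 34: tree is empty, so 34 becomes the root.
Insert 36: 36 > 34 → go right. Place as right child of 34.
Insert 26: 26 < 34 → go left. Place as left child of 34.
Insert 42: 42 > 34 → go right; 42 > 36 → go right. Place as right child of 36.
Insert 40: 40 > 34 → go right; 40 > 36 → go right; 40 < 42 → go left. Place as left child of 42.
Insert 25: 25 < 34 → go left; 25 < 26 → go left. Place as left child of 26.
Insert 41: 41 > 34 → go right; 41 > 36 → go right; 41 < 42 → go left; 41 > 40 → go right. Place as right child of 40.

34 26 36 25 42 40 41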